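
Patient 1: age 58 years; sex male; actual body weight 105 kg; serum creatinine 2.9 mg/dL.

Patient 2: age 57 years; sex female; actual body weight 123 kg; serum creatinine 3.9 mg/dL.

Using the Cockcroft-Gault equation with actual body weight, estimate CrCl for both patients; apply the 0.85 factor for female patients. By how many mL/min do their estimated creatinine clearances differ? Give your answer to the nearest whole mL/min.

10 mL/min

Patient 1: CrCl = (140 − 58) × 105 / (72 × 2.9) = 8610.0 / 208.80 ≈ 41.2 mL/min
Patient 2: CrCl = (140 − 57) × 123 / (72 × 3.9) × 0.85 = 10209.0 / 280.80 × 0.85 ≈ 30.9 mL/min
|41.2 − 30.9| = 10.3 mL/min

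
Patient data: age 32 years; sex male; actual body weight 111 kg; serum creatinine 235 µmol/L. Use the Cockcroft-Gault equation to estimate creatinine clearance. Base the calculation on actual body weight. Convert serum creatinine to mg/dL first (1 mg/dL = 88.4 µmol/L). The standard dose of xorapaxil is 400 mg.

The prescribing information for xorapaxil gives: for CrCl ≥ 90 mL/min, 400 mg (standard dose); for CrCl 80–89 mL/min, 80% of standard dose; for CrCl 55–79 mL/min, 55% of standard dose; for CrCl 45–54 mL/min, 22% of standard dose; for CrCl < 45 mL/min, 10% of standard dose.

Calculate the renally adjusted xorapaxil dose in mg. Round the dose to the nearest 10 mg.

220 mg

SCr = 235 / 88.4 = 2.658 mg/dL
CrCl = (140 − 32) × 111 / (72 × 2.658) = 11988.0 / 191.38 ≈ 62.6 mL/min
CrCl ≈ 63 mL/min → bracket 55–79 mL/min.
55% of 400 mg = 220 mg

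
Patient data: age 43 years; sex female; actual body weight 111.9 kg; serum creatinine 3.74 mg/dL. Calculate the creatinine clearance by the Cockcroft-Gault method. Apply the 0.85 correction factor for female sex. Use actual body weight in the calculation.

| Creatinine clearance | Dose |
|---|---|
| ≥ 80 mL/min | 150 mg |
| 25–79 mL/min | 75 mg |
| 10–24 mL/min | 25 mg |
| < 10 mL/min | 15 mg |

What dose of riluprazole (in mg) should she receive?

CrCl = (140 − 43) × 111.9 / (72 × 3.74) × 0.85 = 10854.3 / 269.28 × 0.85 ≈ 34.3 mL/min
CrCl ≈ 34 mL/min → bracket 25–79 mL/min.
Dose for this bracket: 75 mg.

75 mg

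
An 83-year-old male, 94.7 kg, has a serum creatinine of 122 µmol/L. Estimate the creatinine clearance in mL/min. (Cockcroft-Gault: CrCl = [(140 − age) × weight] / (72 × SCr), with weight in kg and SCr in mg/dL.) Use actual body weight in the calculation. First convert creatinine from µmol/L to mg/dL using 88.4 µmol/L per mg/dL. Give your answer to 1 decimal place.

SCr = 122 / 88.4 = 1.38 mg/dL
CrCl = (140 − 83) × 94.7 / (72 × 1.38) = 5397.9 / 99.36 ≈ 54.3 mL/min

54.3 mL/min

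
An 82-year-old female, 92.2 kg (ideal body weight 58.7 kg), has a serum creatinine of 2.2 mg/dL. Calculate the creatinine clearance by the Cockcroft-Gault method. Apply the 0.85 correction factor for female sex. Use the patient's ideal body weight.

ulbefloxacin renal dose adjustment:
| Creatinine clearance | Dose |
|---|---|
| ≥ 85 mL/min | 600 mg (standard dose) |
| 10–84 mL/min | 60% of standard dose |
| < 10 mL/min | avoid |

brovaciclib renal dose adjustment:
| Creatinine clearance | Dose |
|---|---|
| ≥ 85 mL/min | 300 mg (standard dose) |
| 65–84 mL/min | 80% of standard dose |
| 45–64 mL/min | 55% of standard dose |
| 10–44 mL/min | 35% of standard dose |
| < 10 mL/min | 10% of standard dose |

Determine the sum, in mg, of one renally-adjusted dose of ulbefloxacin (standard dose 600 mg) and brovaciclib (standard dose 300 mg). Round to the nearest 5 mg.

CrCl = (140 − 82) × 58.7 / (72 × 2.2) × 0.85 = 3404.6 / 158.40 × 0.85 ≈ 18.3 mL/min
CrCl ≈ 18 mL/min.
ulbefloxacin: 10–84 mL/min → 60% of 600 mg = 360 mg.
brovaciclib: 10–44 mL/min → 35% of 300 mg = 105 mg.
Total = 360 + 105 = 465 mg.

465 mg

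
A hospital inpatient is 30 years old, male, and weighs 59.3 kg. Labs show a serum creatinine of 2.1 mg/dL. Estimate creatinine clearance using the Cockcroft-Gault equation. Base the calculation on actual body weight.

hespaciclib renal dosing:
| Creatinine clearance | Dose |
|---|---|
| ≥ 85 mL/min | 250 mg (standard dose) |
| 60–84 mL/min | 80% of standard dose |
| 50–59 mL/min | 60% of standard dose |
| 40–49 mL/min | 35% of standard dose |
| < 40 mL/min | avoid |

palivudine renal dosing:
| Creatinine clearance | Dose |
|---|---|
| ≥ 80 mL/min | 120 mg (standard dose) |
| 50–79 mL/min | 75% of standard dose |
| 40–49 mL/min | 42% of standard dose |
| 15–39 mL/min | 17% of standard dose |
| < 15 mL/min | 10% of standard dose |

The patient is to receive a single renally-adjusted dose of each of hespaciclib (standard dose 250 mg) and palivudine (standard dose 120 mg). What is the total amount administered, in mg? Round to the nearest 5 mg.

140 mg

CrCl = (140 − 30) × 59.3 / (72 × 2.1) = 6523.0 / 151.20 ≈ 43.1 mL/min
CrCl ≈ 43 mL/min.
hespaciclib: 40–49 mL/min → 35% of 250 mg = 87.5 mg.
palivudine: 40–49 mL/min → 42% of 120 mg = 50.4 mg.
Total = 87.5 + 50.4 = 137.9 mg.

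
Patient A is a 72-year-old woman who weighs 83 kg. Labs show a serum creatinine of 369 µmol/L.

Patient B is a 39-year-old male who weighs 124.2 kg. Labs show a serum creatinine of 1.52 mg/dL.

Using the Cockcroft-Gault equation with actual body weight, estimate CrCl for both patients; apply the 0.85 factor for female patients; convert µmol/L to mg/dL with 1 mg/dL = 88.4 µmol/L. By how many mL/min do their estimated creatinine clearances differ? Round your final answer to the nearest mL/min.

99 mL/min

Patient A: SCr = 369 / 88.4 = 4.174 mg/dL
Patient A: CrCl = (140 − 72) × 83 / (72 × 4.174) × 0.85 = 5644.0 / 300.53 × 0.85 ≈ 16.0 mL/min
Patient B: CrCl = (140 − 39) × 124.2 / (72 × 1.52) = 12544.2 / 109.44 ≈ 114.6 mL/min
|16.0 − 114.6| = 98.6 mL/min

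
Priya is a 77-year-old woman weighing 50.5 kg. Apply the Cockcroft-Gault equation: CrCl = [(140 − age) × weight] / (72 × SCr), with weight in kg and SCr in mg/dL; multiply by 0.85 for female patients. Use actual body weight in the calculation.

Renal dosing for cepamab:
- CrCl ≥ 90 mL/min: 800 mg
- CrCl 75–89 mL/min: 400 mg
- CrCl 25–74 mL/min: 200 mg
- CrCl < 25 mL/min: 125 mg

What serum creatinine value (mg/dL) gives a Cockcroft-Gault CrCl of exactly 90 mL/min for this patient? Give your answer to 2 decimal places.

Standard dose requires CrCl ≥ 90 mL/min.
Set (140 − 77) × 50.5 × 0.85 / (72 × SCr) = 90
SCr = (140 − 77) × 50.5 × 0.85 / (72 × 90) = 0.417 mg/dL

0.42 mg/dL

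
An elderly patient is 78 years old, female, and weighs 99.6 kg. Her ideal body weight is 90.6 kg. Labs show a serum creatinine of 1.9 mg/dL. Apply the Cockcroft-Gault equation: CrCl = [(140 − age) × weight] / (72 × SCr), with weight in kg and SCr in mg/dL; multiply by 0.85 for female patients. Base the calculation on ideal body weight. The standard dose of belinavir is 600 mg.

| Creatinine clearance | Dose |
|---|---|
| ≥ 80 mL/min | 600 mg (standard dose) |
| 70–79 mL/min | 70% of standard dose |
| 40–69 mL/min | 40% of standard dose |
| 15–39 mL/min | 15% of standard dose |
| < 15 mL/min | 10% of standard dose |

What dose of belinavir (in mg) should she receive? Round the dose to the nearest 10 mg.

CrCl = (140 − 78) × 90.6 / (72 × 1.9) × 0.85 = 5617.2 / 136.80 × 0.85 ≈ 34.9 mL/min
CrCl ≈ 35 mL/min → bracket 15–39 mL/min.
15% of 600 mg = 90 mg

90 mg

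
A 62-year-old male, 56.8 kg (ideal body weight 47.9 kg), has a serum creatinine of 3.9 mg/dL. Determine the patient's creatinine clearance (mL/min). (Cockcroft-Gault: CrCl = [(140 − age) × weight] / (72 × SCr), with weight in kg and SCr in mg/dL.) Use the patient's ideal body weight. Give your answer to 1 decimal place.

13.3 mL/min

CrCl = (140 − 62) × 47.9 / (72 × 3.9) = 3736.2 / 280.80 ≈ 13.3 mL/min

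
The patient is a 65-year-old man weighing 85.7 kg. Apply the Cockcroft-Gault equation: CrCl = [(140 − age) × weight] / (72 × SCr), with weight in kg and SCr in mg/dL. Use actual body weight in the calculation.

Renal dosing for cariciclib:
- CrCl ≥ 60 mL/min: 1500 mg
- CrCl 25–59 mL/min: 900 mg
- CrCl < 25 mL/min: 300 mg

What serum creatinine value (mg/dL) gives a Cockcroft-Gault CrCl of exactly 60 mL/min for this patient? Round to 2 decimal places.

Standard dose requires CrCl ≥ 60 mL/min.
Set (140 − 65) × 85.7 / (72 × SCr) = 60
SCr = (140 − 65) × 85.7 / (72 × 60) = 1.488 mg/dL

1.49 mg/dL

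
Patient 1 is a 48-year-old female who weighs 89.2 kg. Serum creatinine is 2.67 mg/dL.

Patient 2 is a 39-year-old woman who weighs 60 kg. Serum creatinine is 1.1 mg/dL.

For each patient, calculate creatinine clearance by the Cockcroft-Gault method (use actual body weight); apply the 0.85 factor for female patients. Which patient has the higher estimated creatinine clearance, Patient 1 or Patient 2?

Patient 2

Patient 1: CrCl = (140 − 48) × 89.2 / (72 × 2.67) × 0.85 = 8206.4 / 192.24 × 0.85 ≈ 36.3 mL/min
Patient 2: CrCl = (140 − 39) × 60 / (72 × 1.1) × 0.85 = 6060.0 / 79.20 × 0.85 ≈ 65.0 mL/min
36.3 vs 65.0 mL/min → Patient 2 is higher.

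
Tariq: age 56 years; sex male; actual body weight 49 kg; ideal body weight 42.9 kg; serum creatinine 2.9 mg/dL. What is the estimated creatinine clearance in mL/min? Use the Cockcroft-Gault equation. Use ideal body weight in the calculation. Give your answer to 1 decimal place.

CrCl = (140 − 56) × 42.9 / (72 × 2.9) = 3603.6 / 208.80 ≈ 17.3 mL/min

17.3 mL/min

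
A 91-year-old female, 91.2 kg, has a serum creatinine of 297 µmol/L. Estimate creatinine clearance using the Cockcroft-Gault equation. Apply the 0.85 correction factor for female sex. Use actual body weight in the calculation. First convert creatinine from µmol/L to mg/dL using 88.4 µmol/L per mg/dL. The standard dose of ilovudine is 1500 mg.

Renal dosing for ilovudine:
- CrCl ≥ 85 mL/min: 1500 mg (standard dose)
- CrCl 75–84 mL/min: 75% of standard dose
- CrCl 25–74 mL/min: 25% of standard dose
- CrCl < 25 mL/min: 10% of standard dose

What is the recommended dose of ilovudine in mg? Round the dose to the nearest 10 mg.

SCr = 297 / 88.4 = 3.36 mg/dL
CrCl = (140 − 91) × 91.2 / (72 × 3.36) × 0.85 = 4468.8 / 241.92 × 0.85 ≈ 15.7 mL/min
CrCl ≈ 16 mL/min → bracket < 25 mL/min.
10% of 1500 mg = 150 mg

150 mg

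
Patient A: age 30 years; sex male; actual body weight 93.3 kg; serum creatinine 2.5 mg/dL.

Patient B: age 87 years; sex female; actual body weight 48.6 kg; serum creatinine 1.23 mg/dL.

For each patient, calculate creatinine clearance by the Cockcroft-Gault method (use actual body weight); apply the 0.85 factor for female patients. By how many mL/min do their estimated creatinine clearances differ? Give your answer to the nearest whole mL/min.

32 mL/min

Patient A: CrCl = (140 − 30) × 93.3 / (72 × 2.5) = 10263.0 / 180.00 ≈ 57.0 mL/min
Patient B: CrCl = (140 − 87) × 48.6 / (72 × 1.23) × 0.85 = 2575.8 / 88.56 × 0.85 ≈ 24.7 mL/min
|57.0 − 24.7| = 32.3 mL/min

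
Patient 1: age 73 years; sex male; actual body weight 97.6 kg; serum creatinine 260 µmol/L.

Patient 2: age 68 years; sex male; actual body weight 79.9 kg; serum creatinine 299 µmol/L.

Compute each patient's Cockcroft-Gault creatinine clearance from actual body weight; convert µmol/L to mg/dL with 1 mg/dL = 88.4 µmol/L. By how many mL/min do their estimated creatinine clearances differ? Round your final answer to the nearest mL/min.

Patient 1: SCr = 260 / 88.4 = 2.941 mg/dL
Patient 1: CrCl = (140 − 73) × 97.6 / (72 × 2.941) = 6539.2 / 211.75 ≈ 30.9 mL/min
Patient 2: SCr = 299 / 88.4 = 3.382 mg/dL
Patient 2: CrCl = (140 − 68) × 79.9 / (72 × 3.382) = 5752.8 / 243.50 ≈ 23.6 mL/min
|30.9 − 23.6| = 7.3 mL/min

7 mL/min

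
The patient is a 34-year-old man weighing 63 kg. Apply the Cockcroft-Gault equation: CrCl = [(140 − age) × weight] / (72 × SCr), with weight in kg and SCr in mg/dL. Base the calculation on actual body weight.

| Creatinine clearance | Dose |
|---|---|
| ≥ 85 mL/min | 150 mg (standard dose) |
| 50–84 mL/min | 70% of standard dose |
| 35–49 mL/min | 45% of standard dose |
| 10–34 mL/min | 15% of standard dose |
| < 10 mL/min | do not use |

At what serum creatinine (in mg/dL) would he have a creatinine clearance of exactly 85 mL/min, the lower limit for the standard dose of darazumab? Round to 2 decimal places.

1.09 mg/dL

Standard dose requires CrCl ≥ 85 mL/min.
Set (140 − 34) × 63 / (72 × SCr) = 85
SCr = (140 − 34) × 63 / (72 × 85) = 1.091 mg/dL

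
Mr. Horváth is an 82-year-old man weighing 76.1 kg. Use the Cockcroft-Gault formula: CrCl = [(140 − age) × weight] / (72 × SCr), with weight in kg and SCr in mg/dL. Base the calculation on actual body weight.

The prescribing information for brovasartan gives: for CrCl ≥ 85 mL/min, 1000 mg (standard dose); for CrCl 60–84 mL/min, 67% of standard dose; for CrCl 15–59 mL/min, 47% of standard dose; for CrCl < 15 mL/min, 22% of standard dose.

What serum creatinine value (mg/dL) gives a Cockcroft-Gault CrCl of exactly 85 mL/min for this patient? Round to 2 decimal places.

0.72 mg/dL

Standard dose requires CrCl ≥ 85 mL/min.
Set (140 − 82) × 76.1 / (72 × SCr) = 85
SCr = (140 − 82) × 76.1 / (72 × 85) = 0.721 mg/dL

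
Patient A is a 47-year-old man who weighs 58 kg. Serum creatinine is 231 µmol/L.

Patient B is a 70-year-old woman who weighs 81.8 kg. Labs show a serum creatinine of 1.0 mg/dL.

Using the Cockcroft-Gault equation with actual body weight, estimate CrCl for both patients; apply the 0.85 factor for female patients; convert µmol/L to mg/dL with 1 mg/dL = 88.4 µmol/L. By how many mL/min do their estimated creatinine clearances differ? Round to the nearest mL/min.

39 mL/min

Patient A: SCr = 231 / 88.4 = 2.613 mg/dL
Patient A: CrCl = (140 − 47) × 58 / (72 × 2.613) = 5394.0 / 188.14 ≈ 28.7 mL/min
Patient B: CrCl = (140 − 70) × 81.8 / (72 × 1) × 0.85 = 5726.0 / 72.00 × 0.85 ≈ 67.6 mL/min
|28.7 − 67.6| = 38.9 mL/min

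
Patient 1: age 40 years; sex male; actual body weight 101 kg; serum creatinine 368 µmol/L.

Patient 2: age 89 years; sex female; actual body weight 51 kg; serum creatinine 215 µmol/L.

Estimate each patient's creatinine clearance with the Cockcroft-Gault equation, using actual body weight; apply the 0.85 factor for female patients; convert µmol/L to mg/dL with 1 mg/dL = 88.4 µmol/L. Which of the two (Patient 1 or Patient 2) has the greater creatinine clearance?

Patient 1

Patient 1: SCr = 368 / 88.4 = 4.163 mg/dL
Patient 1: CrCl = (140 − 40) × 101 / (72 × 4.163) = 10100.0 / 299.74 ≈ 33.7 mL/min
Patient 2: SCr = 215 / 88.4 = 2.432 mg/dL
Patient 2: CrCl = (140 − 89) × 51 / (72 × 2.432) × 0.85 = 2601.0 / 175.10 × 0.85 ≈ 12.6 mL/min
33.7 vs 12.6 mL/min → Patient 1 is higher.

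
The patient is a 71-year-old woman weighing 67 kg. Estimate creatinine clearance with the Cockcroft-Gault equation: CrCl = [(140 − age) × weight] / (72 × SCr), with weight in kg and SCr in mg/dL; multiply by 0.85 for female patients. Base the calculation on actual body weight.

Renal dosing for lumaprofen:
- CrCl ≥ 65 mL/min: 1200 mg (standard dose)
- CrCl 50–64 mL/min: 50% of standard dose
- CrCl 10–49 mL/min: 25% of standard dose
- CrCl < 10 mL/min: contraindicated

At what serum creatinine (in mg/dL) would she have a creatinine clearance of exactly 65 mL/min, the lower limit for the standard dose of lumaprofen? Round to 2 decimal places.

0.84 mg/dL

Standard dose requires CrCl ≥ 65 mL/min.
Set (140 − 71) × 67 × 0.85 / (72 × SCr) = 65
SCr = (140 − 71) × 67 × 0.85 / (72 × 65) = 0.840 mg/dL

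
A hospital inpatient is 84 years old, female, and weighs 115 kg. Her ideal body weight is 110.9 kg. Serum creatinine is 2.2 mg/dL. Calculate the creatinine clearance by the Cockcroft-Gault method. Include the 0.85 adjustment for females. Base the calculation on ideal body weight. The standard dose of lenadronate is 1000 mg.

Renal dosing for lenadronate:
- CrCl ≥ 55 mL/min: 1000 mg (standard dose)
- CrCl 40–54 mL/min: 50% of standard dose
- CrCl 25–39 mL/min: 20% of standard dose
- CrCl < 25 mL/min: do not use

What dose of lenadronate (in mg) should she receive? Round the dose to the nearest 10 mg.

CrCl = (140 − 84) × 110.9 / (72 × 2.2) × 0.85 = 6210.4 / 158.40 × 0.85 ≈ 33.3 mL/min
CrCl ≈ 33 mL/min → bracket 25–39 mL/min.
20% of 1000 mg = 200 mg

200 mg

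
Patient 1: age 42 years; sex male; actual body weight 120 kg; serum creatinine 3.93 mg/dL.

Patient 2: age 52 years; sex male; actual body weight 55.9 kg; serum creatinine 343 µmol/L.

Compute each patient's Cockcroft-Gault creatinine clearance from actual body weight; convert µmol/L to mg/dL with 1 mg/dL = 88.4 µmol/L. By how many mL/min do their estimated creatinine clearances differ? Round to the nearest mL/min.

24 mL/min

Patient 1: CrCl = (140 − 42) × 120 / (72 × 3.93) = 11760.0 / 282.96 ≈ 41.6 mL/min
Patient 2: SCr = 343 / 88.4 = 3.88 mg/dL
Patient 2: CrCl = (140 − 52) × 55.9 / (72 × 3.88) = 4919.2 / 279.36 ≈ 17.6 mL/min
|41.6 − 17.6| = 24.0 mL/min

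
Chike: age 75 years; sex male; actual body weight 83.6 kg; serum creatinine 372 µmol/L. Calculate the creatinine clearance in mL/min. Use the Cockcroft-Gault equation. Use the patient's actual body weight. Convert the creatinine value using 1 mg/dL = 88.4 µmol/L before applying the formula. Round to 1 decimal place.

SCr = 372 / 88.4 = 4.208 mg/dL
CrCl = (140 − 75) × 83.6 / (72 × 4.208) = 5434.0 / 302.98 ≈ 17.9 mL/min

17.9 mL/min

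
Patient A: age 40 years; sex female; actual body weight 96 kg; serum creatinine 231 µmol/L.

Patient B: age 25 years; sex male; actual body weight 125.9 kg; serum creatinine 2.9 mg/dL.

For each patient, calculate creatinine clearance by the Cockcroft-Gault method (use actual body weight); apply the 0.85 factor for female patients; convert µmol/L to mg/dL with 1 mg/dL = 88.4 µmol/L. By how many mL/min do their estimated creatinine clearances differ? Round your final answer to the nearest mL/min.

Patient A: SCr = 231 / 88.4 = 2.613 mg/dL
Patient A: CrCl = (140 − 40) × 96 / (72 × 2.613) × 0.85 = 9600.0 / 188.14 × 0.85 ≈ 43.4 mL/min
Patient B: CrCl = (140 − 25) × 125.9 / (72 × 2.9) = 14478.5 / 208.80 ≈ 69.3 mL/min
|43.4 − 69.3| = 25.9 mL/min

26 mL/min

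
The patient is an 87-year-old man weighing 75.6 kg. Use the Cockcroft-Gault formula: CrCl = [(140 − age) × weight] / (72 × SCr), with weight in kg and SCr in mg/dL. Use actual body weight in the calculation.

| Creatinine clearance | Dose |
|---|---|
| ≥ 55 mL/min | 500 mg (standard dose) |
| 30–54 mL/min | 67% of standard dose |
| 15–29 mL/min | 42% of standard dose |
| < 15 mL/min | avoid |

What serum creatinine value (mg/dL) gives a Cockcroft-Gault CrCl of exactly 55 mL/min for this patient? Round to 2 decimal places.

Standard dose requires CrCl ≥ 55 mL/min.
Set (140 − 87) × 75.6 / (72 × SCr) = 55
SCr = (140 − 87) × 75.6 / (72 × 55) = 1.012 mg/dL

1.01 mg/dL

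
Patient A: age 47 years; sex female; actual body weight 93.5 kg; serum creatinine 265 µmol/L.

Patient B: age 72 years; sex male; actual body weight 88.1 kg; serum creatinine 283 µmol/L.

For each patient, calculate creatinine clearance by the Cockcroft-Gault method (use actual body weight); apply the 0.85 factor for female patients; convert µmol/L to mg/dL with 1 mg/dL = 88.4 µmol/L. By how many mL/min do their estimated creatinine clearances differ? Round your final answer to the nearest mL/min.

8 mL/min

Patient A: SCr = 265 / 88.4 = 2.998 mg/dL
Patient A: CrCl = (140 − 47) × 93.5 / (72 × 2.998) × 0.85 = 8695.5 / 215.86 × 0.85 ≈ 34.2 mL/min
Patient B: SCr = 283 / 88.4 = 3.201 mg/dL
Patient B: CrCl = (140 − 72) × 88.1 / (72 × 3.201) = 5990.8 / 230.47 ≈ 26.0 mL/min
|34.2 − 26.0| = 8.2 mL/min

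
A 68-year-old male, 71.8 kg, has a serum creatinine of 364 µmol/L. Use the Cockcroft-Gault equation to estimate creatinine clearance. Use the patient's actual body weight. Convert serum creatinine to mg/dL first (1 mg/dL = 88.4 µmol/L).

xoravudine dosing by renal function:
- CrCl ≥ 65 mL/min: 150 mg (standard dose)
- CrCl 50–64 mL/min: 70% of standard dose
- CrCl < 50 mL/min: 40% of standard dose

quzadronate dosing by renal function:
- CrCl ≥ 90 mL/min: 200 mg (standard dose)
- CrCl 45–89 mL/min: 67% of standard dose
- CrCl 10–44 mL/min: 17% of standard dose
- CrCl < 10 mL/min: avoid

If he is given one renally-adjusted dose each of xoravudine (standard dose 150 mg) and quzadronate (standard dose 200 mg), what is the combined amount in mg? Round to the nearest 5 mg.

SCr = 364 / 88.4 = 4.118 mg/dL
CrCl = (140 − 68) × 71.8 / (72 × 4.118) = 5169.6 / 296.50 ≈ 17.4 mL/min
CrCl ≈ 17 mL/min.
xoravudine: < 50 mL/min → 40% of 150 mg = 60 mg.
quzadronate: 10–44 mL/min → 17% of 200 mg = 34 mg.
Total = 60 + 34 = 94 mg.

95 mg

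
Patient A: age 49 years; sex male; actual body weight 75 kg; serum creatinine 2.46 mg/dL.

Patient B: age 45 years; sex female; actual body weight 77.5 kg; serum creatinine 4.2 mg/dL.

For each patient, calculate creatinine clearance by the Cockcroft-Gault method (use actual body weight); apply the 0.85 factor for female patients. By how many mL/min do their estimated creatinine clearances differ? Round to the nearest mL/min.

Patient A: CrCl = (140 − 49) × 75 / (72 × 2.46) = 6825.0 / 177.12 ≈ 38.5 mL/min
Patient B: CrCl = (140 − 45) × 77.5 / (72 × 4.2) × 0.85 = 7362.5 / 302.40 × 0.85 ≈ 20.7 mL/min
|38.5 − 20.7| = 17.8 mL/min

18 mL/min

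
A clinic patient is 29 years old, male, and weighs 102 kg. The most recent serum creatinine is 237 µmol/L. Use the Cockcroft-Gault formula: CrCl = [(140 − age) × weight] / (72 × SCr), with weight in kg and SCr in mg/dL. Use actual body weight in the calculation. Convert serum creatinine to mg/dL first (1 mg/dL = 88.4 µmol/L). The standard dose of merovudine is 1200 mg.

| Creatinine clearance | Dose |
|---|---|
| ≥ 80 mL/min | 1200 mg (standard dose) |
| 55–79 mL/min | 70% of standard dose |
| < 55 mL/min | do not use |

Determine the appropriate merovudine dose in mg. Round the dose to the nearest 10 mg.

SCr = 237 / 88.4 = 2.681 mg/dL
CrCl = (140 − 29) × 102 / (72 × 2.681) = 11322.0 / 193.03 ≈ 58.7 mL/min
CrCl ≈ 59 mL/min → bracket 55–79 mL/min.
70% of 1200 mg = 840 mg

840 mg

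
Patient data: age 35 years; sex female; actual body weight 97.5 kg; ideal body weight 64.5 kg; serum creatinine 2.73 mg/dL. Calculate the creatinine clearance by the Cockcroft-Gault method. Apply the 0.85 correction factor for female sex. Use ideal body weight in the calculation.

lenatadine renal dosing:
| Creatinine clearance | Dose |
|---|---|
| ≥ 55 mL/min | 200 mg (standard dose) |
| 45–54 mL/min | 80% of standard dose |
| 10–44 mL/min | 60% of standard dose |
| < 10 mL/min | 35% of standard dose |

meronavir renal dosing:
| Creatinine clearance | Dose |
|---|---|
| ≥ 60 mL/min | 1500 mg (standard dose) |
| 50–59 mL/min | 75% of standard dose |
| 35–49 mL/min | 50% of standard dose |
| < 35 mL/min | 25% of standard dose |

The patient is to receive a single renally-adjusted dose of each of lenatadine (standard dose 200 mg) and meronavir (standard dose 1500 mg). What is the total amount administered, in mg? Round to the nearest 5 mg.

495 mg

CrCl = (140 − 35) × 64.5 / (72 × 2.73) × 0.85 = 6772.5 / 196.56 × 0.85 ≈ 29.3 mL/min
CrCl ≈ 29 mL/min.
lenatadine: 10–44 mL/min → 60% of 200 mg = 120 mg.
meronavir: < 35 mL/min → 25% of 1500 mg = 375 mg.
Total = 120 + 375 = 495 mg.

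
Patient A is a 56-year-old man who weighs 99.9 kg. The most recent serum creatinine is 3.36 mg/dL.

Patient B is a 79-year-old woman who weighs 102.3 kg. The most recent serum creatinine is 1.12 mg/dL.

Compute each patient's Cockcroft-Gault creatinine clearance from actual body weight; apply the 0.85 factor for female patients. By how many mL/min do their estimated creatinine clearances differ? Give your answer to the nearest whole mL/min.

31 mL/min

Patient A: CrCl = (140 − 56) × 99.9 / (72 × 3.36) = 8391.6 / 241.92 ≈ 34.7 mL/min
Patient B: CrCl = (140 − 79) × 102.3 / (72 × 1.12) × 0.85 = 6240.3 / 80.64 × 0.85 ≈ 65.8 mL/min
|34.7 − 65.8| = 31.1 mL/min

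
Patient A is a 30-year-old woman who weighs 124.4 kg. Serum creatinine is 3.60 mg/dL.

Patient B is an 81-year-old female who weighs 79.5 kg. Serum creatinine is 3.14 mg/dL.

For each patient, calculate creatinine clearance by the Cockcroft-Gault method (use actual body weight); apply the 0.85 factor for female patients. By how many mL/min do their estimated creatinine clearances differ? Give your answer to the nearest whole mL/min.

Patient A: CrCl = (140 − 30) × 124.4 / (72 × 3.6) × 0.85 = 13684.0 / 259.20 × 0.85 ≈ 44.9 mL/min
Patient B: CrCl = (140 − 81) × 79.5 / (72 × 3.14) × 0.85 = 4690.5 / 226.08 × 0.85 ≈ 17.6 mL/min
|44.9 − 17.6| = 27.3 mL/min

27 mL/min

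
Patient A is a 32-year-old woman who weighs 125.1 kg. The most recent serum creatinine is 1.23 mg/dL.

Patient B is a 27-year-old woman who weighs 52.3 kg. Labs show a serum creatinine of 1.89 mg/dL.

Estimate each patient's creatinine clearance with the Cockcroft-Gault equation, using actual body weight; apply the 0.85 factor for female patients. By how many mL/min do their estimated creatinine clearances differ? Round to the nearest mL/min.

93 mL/min

Patient A: CrCl = (140 − 32) × 125.1 / (72 × 1.23) × 0.85 = 13510.8 / 88.56 × 0.85 ≈ 129.7 mL/min
Patient B: CrCl = (140 − 27) × 52.3 / (72 × 1.89) × 0.85 = 5909.9 / 136.08 × 0.85 ≈ 36.9 mL/min
|129.7 − 36.9| = 92.8 mL/min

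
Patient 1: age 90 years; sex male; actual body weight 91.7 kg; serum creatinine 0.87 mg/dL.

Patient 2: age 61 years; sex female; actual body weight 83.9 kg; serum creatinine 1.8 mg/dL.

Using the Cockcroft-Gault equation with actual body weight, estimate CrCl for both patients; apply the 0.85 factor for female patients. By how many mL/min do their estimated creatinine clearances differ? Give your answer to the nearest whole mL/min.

30 mL/min

Patient 1: CrCl = (140 − 90) × 91.7 / (72 × 0.87) = 4585.0 / 62.64 ≈ 73.2 mL/min
Patient 2: CrCl = (140 − 61) × 83.9 / (72 × 1.8) × 0.85 = 6628.1 / 129.60 × 0.85 ≈ 43.5 mL/min
|73.2 − 43.5| = 29.7 mL/min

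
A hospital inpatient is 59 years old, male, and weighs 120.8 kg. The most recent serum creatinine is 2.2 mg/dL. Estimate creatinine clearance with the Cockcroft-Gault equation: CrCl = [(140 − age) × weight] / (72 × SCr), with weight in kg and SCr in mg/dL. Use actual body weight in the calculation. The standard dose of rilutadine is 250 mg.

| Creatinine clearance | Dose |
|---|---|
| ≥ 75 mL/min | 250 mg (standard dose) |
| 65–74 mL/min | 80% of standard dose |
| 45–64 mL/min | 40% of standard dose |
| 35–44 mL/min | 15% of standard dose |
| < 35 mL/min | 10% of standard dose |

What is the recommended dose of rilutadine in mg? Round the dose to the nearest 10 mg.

CrCl = (140 − 59) × 120.8 / (72 × 2.2) = 9784.8 / 158.40 ≈ 61.8 mL/min
CrCl ≈ 62 mL/min → bracket 45–64 mL/min.
40% of 250 mg = 100 mg

100 mg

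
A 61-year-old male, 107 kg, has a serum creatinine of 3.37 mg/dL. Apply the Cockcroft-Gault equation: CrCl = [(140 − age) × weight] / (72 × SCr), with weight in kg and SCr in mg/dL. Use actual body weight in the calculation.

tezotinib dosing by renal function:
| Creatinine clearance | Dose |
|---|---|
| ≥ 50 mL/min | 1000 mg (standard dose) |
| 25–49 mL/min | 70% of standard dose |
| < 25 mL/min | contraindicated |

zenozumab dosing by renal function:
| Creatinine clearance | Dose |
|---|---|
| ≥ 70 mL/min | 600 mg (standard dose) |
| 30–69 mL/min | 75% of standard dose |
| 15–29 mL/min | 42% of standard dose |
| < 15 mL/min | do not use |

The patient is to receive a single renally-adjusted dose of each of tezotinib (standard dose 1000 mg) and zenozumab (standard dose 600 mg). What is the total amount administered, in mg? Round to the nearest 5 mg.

CrCl = (140 − 61) × 107 / (72 × 3.37) = 8453.0 / 242.64 ≈ 34.8 mL/min
CrCl ≈ 35 mL/min.
tezotinib: 25–49 mL/min → 70% of 1000 mg = 700 mg.
zenozumab: 30–69 mL/min → 75% of 600 mg = 450 mg.
Total = 700 + 450 = 1150 mg.

1150 mg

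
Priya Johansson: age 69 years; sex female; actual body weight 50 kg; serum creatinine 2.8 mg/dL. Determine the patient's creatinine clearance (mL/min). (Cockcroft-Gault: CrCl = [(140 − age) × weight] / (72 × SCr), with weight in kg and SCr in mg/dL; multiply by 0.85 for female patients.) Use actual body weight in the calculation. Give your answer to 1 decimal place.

CrCl = (140 − 69) × 50 / (72 × 2.8) × 0.85 = 3550.0 / 201.60 × 0.85 ≈ 15.0 mL/min

15.0 mL/min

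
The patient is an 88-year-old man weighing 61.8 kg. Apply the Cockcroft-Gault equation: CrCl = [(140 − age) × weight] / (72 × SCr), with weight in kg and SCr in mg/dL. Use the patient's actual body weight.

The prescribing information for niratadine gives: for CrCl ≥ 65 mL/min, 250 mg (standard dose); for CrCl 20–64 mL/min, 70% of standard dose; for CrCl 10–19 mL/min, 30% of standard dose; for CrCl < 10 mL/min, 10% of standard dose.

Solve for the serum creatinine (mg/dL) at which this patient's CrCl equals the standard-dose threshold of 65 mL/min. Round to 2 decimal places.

Standard dose requires CrCl ≥ 65 mL/min.
Set (140 − 88) × 61.8 / (72 × SCr) = 65
SCr = (140 − 88) × 61.8 / (72 × 65) = 0.687 mg/dL

0.69 mg/dL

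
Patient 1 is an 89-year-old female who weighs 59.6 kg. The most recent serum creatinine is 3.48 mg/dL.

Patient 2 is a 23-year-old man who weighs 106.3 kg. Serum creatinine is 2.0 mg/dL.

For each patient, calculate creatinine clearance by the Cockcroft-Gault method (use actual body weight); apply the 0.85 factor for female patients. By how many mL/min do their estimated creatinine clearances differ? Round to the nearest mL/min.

Patient 1: CrCl = (140 − 89) × 59.6 / (72 × 3.48) × 0.85 = 3039.6 / 250.56 × 0.85 ≈ 10.3 mL/min
Patient 2: CrCl = (140 − 23) × 106.3 / (72 × 2) = 12437.1 / 144.00 ≈ 86.4 mL/min
|10.3 − 86.4| = 76.1 mL/min

76 mL/min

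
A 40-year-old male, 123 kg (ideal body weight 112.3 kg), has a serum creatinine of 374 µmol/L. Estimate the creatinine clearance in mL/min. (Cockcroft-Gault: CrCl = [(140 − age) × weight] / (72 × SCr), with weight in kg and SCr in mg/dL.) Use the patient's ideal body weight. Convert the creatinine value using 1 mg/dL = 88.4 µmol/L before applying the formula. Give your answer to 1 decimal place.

36.9 mL/min

SCr = 374 / 88.4 = 4.231 mg/dL
CrCl = (140 − 40) × 112.3 / (72 × 4.231) = 11230.0 / 304.63 ≈ 36.9 mL/min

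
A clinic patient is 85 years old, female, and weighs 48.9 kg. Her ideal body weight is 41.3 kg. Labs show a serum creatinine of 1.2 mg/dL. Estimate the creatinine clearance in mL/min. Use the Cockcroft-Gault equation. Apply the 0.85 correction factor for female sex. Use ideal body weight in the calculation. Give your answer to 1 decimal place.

CrCl = (140 − 85) × 41.3 / (72 × 1.2) × 0.85 = 2271.5 / 86.40 × 0.85 ≈ 22.3 mL/min

22.3 mL/min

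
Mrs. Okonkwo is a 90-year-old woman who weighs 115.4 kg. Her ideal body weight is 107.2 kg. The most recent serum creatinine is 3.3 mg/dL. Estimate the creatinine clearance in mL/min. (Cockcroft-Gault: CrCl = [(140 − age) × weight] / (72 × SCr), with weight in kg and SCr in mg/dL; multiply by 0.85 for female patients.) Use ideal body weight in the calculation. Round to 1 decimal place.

CrCl = (140 − 90) × 107.2 / (72 × 3.3) × 0.85 = 5360.0 / 237.60 × 0.85 ≈ 19.2 mL/min

19.2 mL/min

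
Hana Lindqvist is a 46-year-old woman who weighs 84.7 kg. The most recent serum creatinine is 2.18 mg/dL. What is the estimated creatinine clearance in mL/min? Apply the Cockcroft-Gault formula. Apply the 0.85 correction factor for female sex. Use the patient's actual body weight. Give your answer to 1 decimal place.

CrCl = (140 − 46) × 84.7 / (72 × 2.18) × 0.85 = 7961.8 / 156.96 × 0.85 ≈ 43.1 mL/min

43.1 mL/min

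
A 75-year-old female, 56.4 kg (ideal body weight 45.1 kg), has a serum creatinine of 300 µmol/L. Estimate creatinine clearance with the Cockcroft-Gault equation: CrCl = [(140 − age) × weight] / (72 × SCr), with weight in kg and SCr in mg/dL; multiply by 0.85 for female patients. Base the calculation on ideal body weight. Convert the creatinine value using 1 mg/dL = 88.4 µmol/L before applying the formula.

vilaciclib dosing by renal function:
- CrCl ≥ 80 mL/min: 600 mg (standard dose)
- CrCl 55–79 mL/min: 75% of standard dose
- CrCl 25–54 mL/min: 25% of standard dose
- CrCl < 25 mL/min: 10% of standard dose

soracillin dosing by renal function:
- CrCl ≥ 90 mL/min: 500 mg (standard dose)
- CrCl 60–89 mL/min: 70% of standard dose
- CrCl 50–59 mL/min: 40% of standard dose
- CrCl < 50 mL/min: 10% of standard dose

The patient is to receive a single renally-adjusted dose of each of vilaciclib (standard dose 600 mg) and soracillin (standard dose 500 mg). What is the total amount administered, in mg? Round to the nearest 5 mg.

110 mg

SCr = 300 / 88.4 = 3.394 mg/dL
CrCl = (140 − 75) × 45.1 / (72 × 3.394) × 0.85 = 2931.5 / 244.37 × 0.85 ≈ 10.2 mL/min
CrCl ≈ 10 mL/min.
vilaciclib: < 25 mL/min → 10% of 600 mg = 60 mg.
soracillin: < 50 mL/min → 10% of 500 mg = 50 mg.
Total = 60 + 50 = 110 mg.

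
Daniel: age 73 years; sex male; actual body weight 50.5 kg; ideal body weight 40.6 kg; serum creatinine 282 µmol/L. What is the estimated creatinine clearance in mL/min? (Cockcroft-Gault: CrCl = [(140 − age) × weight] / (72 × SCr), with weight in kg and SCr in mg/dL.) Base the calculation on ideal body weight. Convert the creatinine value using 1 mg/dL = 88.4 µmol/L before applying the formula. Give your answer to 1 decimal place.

11.8 mL/min

SCr = 282 / 88.4 = 3.19 mg/dL
CrCl = (140 − 73) × 40.6 / (72 × 3.19) = 2720.2 / 229.68 ≈ 11.8 mL/min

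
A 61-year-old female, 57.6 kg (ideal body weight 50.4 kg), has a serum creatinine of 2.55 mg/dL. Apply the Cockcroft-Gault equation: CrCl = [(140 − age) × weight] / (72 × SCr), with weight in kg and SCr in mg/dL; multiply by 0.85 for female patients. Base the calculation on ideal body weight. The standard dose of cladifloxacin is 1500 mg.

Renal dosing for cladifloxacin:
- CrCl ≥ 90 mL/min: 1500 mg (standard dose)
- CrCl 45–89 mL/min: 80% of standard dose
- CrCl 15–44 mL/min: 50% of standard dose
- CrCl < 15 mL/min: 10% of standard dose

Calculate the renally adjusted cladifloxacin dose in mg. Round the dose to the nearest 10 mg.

CrCl = (140 − 61) × 50.4 / (72 × 2.55) × 0.85 = 3981.6 / 183.60 × 0.85 ≈ 18.4 mL/min
CrCl ≈ 18 mL/min → bracket 15–44 mL/min.
50% of 1500 mg = 750 mg

750 mg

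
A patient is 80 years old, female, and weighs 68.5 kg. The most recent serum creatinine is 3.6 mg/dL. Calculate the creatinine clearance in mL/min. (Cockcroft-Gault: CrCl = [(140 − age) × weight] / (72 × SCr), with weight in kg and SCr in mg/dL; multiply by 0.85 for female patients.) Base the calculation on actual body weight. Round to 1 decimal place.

CrCl = (140 − 80) × 68.5 / (72 × 3.6) × 0.85 = 4110.0 / 259.20 × 0.85 ≈ 13.5 mL/min

13.5 mL/min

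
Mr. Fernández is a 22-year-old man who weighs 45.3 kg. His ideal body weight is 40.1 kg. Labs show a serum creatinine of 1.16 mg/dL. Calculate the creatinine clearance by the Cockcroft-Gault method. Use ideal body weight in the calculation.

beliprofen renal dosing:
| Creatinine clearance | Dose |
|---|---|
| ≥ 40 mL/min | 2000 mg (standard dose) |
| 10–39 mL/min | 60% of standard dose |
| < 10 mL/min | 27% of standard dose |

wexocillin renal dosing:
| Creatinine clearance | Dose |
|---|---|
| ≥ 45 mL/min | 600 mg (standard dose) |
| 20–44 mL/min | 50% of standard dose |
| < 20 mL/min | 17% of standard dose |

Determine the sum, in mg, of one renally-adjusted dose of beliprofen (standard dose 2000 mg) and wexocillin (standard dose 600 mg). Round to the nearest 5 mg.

CrCl = (140 − 22) × 40.1 / (72 × 1.16) = 4731.8 / 83.52 ≈ 56.7 mL/min
CrCl ≈ 57 mL/min.
beliprofen: ≥ 40 mL/min → 100% of 2000 mg = 2000 mg.
wexocillin: ≥ 45 mL/min → 100% of 600 mg = 600 mg.
Total = 2000 + 600 = 2600 mg.

2600 mg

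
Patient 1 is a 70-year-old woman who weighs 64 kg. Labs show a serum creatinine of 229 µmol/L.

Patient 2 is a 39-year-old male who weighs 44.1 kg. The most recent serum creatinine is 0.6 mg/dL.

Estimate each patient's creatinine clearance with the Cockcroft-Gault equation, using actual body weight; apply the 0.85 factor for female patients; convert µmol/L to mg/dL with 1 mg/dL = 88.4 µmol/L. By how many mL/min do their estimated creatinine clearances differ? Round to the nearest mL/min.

Patient 1: SCr = 229 / 88.4 = 2.59 mg/dL
Patient 1: CrCl = (140 − 70) × 64 / (72 × 2.59) × 0.85 = 4480.0 / 186.48 × 0.85 ≈ 20.4 mL/min
Patient 2: CrCl = (140 − 39) × 44.1 / (72 × 0.6) = 4454.1 / 43.20 ≈ 103.1 mL/min
|20.4 − 103.1| = 82.7 mL/min

83 mL/min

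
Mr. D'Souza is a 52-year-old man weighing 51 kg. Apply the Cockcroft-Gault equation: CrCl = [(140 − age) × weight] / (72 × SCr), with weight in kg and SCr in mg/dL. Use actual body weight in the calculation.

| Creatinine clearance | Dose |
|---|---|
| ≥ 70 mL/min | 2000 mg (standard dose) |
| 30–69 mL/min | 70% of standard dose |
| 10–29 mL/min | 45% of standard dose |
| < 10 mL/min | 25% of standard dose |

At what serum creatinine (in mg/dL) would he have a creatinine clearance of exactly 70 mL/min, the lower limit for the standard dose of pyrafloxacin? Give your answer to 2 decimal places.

Standard dose requires CrCl ≥ 70 mL/min.
Set (140 − 52) × 51 / (72 × SCr) = 70
SCr = (140 − 52) × 51 / (72 × 70) = 0.890 mg/dL

0.89 mg/dL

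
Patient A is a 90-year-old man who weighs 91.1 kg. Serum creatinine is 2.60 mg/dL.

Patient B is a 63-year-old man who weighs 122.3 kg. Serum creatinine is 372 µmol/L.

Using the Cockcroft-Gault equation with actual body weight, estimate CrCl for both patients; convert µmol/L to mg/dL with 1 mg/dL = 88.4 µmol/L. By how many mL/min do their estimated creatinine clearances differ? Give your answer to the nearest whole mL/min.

Patient A: CrCl = (140 − 90) × 91.1 / (72 × 2.6) = 4555.0 / 187.20 ≈ 24.3 mL/min
Patient B: SCr = 372 / 88.4 = 4.208 mg/dL
Patient B: CrCl = (140 − 63) × 122.3 / (72 × 4.208) = 9417.1 / 302.98 ≈ 31.1 mL/min
|24.3 − 31.1| = 6.8 mL/min

7 mL/min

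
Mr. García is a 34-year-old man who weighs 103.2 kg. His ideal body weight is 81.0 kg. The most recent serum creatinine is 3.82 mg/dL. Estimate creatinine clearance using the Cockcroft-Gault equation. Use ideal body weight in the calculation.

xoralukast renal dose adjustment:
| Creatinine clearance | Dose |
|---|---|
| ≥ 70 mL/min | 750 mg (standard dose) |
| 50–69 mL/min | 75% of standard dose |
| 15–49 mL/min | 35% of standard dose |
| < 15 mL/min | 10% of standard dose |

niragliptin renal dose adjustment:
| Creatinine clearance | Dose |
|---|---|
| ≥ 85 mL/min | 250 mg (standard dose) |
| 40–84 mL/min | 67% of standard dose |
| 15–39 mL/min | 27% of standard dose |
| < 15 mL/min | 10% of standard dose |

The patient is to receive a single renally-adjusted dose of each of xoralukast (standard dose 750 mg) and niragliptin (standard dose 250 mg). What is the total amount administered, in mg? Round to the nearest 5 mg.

330 mg

CrCl = (140 − 34) × 81 / (72 × 3.82) = 8586.0 / 275.04 ≈ 31.2 mL/min
CrCl ≈ 31 mL/min.
xoralukast: 15–49 mL/min → 35% of 750 mg = 262.5 mg.
niragliptin: 15–39 mL/min → 27% of 250 mg = 67.5 mg.
Total = 262.5 + 67.5 = 330 mg.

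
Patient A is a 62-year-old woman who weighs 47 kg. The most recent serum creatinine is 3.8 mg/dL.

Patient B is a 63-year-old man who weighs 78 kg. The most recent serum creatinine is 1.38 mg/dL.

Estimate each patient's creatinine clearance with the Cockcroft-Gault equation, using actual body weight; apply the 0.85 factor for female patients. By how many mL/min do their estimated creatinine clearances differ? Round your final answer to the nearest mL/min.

Patient A: CrCl = (140 − 62) × 47 / (72 × 3.8) × 0.85 = 3666.0 / 273.60 × 0.85 ≈ 11.4 mL/min
Patient B: CrCl = (140 − 63) × 78 / (72 × 1.38) = 6006.0 / 99.36 ≈ 60.4 mL/min
|11.4 − 60.4| = 49.0 mL/min

49 mL/min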